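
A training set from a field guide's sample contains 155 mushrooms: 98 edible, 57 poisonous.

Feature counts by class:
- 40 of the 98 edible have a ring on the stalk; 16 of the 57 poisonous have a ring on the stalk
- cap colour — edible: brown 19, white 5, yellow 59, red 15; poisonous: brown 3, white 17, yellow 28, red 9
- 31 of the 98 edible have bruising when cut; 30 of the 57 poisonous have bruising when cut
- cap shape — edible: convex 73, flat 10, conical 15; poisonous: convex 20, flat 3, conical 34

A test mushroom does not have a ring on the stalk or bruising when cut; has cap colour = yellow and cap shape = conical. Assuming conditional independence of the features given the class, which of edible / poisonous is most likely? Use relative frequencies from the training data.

edible: (98/155) × (58/98) × (59/98) × (67/98) × (15/98) ≈ 0.0235742
poisonous: (57/155) × (41/57) × (28/57) × (27/57) × (34/57) ≈ 0.0367137
Highest score → poisonous.

poisonous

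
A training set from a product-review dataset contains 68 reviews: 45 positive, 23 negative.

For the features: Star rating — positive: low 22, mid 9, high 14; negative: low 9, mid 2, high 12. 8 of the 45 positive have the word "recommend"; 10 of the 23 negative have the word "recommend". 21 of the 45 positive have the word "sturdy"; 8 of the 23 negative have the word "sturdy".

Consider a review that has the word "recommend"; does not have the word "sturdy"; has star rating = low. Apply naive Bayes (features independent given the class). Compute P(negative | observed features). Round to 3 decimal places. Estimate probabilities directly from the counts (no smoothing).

positive: (45/68) × (22/45) × (8/45) × (24/45) ≈ 0.0306754
negative: (23/68) × (9/23) × (10/23) × (15/23) ≈ 0.0375292
P(negative | x) = 0.0375292 / 0.0682046 ≈ 0.550

0.550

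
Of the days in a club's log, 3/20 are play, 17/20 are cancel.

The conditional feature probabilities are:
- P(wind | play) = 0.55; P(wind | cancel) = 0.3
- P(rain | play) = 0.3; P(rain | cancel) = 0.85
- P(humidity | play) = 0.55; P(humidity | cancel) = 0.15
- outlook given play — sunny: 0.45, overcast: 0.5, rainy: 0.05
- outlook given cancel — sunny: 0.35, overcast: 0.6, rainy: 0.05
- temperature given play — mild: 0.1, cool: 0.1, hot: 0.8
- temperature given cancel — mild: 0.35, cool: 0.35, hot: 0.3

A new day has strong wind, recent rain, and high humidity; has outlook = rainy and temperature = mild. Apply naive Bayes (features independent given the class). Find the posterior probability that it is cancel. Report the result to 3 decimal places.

play: 0.15 × 0.55 × 0.3 × 0.55 × 0.05 × 0.1 = 0.0000680625
cancel: 0.85 × 0.3 × 0.85 × 0.15 × 0.05 × 0.35 = 0.00056896875
P(cancel | x) = 0.00056896875 / 0.00063703125 ≈ 0.893

0.893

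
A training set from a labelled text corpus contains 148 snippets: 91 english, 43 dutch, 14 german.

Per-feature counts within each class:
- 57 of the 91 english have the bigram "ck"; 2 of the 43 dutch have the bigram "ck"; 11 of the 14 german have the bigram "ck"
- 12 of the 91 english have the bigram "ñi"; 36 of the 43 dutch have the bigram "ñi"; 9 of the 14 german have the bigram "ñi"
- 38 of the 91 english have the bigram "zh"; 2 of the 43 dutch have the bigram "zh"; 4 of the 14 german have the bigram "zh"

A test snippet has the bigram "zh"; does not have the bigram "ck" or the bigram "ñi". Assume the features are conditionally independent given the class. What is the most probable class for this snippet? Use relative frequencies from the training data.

english

english: (91/148) × (34/91) × (79/91) × (38/91) ≈ 0.0832808
dutch: (43/148) × (41/43) × (7/43) × (2/43) ≈ 0.00209755
german: (14/148) × (3/14) × (5/14) × (4/14) ≈ 0.00206839
Highest score → english.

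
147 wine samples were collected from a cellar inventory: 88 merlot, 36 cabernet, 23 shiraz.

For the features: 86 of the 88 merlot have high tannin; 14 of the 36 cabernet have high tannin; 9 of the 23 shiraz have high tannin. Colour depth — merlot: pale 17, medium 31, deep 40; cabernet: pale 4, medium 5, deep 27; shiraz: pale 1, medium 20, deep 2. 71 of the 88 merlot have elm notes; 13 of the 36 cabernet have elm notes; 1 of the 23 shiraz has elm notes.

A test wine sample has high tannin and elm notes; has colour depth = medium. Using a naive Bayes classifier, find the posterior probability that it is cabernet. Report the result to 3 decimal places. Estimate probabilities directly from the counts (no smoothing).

0.028

merlot: (88/147) × (86/88) × (31/88) × (71/88) ≈ 0.166278
cabernet: (36/147) × (14/36) × (5/36) × (13/36) ≈ 0.0047766
shiraz: (23/147) × (9/23) × (20/23) × (1/23) ≈ 0.00231473
P(cabernet | x) = 0.0047766 / 0.17336933 ≈ 0.028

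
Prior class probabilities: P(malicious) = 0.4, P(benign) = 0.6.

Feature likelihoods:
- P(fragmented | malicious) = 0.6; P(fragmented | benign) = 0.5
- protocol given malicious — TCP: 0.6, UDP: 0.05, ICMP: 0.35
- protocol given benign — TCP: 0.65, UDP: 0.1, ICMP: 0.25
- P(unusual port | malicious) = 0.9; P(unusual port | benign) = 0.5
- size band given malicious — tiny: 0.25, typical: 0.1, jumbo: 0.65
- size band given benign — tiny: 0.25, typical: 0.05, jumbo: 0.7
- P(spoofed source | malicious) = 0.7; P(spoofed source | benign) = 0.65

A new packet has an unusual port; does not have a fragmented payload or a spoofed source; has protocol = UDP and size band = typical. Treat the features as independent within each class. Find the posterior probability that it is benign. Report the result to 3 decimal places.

0.549

malicious: 0.4 × (1−0.6) × 0.05 × 0.9 × 0.1 × (1−0.7) = 0.000216
benign: 0.6 × (1−0.5) × 0.1 × 0.5 × 0.05 × (1−0.65) = 0.0002625
P(benign | x) = 0.0002625 / 0.0004785 ≈ 0.549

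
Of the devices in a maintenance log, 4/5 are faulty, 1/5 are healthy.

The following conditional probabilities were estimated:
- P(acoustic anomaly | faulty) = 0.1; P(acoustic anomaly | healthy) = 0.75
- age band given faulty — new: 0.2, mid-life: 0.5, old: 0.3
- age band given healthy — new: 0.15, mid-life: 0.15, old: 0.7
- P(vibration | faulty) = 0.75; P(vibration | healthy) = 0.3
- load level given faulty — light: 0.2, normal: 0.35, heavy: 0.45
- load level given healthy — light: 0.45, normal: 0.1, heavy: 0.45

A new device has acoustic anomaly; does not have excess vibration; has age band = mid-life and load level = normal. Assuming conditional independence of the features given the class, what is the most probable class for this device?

faulty: 0.8 × 0.1 × 0.5 × (1−0.75) × 0.35 = 0.0035
healthy: 0.2 × 0.75 × 0.15 × (1−0.3) × 0.1 = 0.001575
Highest score → faulty.

faulty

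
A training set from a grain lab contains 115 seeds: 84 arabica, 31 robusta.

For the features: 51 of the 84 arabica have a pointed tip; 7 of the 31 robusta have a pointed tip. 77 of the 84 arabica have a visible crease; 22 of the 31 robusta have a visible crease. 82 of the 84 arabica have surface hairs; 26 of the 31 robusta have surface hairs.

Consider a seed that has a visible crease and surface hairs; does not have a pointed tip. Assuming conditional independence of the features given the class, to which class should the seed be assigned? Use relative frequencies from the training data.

arabica: (84/115) × (33/84) × (77/84) × (82/84) ≈ 0.256781
robusta: (31/115) × (24/31) × (22/31) × (26/31) ≈ 0.124218
Highest score → arabica.

arabica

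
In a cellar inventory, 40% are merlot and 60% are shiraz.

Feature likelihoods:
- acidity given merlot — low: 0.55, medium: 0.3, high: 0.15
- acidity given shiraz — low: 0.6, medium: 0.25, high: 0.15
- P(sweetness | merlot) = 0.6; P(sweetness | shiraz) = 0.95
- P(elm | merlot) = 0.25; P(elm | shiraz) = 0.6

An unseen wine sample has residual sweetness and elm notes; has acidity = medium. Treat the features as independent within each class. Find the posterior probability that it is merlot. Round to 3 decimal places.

merlot: 0.4 × 0.3 × 0.6 × 0.25 = 0.018
shiraz: 0.6 × 0.25 × 0.95 × 0.6 = 0.0855
P(merlot | x) = 0.018 / 0.1035 ≈ 0.174

0.174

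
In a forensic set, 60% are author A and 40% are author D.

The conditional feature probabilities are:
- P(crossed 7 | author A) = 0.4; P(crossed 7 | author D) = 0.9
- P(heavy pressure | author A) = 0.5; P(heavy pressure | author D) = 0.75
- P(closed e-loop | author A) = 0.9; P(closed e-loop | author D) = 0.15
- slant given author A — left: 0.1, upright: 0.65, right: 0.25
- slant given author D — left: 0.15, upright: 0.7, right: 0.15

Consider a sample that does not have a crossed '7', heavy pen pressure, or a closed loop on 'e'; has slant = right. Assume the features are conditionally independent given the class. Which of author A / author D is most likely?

author A: 0.6 × (1−0.4) × (1−0.5) × (1−0.9) × 0.25 = 0.0045
author D: 0.4 × (1−0.9) × (1−0.75) × (1−0.15) × 0.15 = 0.001275
Highest score → author A.

author A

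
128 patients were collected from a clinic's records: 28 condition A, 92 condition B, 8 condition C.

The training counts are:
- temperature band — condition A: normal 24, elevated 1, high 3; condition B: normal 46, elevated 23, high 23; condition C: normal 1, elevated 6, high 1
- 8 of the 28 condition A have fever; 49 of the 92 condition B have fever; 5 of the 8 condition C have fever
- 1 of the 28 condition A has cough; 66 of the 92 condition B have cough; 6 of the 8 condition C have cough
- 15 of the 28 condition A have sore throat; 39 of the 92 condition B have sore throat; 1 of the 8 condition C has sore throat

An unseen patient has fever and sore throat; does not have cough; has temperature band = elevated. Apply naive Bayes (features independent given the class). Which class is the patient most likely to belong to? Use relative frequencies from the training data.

condition B

condition A: (28/128) × (1/28) × (8/28) × (27/28) × (15/28) ≈ 0.00115308
condition B: (92/128) × (23/92) × (49/92) × (26/92) × (39/92) ≈ 0.0114654
condition C: (8/128) × (6/8) × (5/8) × (2/8) × (1/8) = 0.00091552734375
Highest score → condition B.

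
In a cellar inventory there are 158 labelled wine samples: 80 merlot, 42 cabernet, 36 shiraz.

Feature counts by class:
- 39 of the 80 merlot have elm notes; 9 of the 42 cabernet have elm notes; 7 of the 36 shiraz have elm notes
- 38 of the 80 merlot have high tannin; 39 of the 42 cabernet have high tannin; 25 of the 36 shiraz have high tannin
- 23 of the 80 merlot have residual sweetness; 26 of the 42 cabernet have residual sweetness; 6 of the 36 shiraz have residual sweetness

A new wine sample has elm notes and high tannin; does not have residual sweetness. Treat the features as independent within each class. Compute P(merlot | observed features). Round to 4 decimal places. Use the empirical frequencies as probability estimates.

0.6459

merlot: (80/158) × (39/80) × (38/80) × (57/80) ≈ 0.0835384
cabernet: (42/158) × (9/42) × (39/42) × (16/42) ≈ 0.0201498
shiraz: (36/158) × (7/36) × (25/36) × (30/36) ≈ 0.0256388
P(merlot | x) = 0.0835384 / 0.129327 ≈ 0.6459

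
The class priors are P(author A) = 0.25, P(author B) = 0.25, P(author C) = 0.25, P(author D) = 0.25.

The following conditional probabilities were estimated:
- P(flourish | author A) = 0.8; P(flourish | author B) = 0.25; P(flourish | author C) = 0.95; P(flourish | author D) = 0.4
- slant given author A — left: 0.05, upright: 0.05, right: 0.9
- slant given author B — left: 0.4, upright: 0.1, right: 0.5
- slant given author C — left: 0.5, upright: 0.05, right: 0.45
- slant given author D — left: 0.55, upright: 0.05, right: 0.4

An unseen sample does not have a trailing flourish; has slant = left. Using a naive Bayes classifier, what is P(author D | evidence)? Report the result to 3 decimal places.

author A: 0.25 × (1−0.8) × 0.05 = 0.0025
author B: 0.25 × (1−0.25) × 0.4 = 0.075
author C: 0.25 × (1−0.95) × 0.5 = 0.00625
author D: 0.25 × (1−0.4) × 0.55 = 0.0825
P(author D | x) = 0.0825 / 0.16625 ≈ 0.496

0.496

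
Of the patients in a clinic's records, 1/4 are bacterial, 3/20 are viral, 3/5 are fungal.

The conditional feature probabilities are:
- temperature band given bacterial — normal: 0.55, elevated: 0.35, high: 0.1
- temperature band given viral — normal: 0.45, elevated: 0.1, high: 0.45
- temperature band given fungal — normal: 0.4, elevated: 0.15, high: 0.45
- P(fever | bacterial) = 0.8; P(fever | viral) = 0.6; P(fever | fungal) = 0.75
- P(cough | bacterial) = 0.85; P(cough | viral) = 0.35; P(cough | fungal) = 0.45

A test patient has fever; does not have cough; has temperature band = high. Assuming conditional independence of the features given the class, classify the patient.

fungal

bacterial: 0.25 × 0.1 × 0.8 × (1−0.85) = 0.003
viral: 0.15 × 0.45 × 0.6 × (1−0.35) = 0.026325
fungal: 0.6 × 0.45 × 0.75 × (1−0.45) = 0.111375
Highest score → fungal.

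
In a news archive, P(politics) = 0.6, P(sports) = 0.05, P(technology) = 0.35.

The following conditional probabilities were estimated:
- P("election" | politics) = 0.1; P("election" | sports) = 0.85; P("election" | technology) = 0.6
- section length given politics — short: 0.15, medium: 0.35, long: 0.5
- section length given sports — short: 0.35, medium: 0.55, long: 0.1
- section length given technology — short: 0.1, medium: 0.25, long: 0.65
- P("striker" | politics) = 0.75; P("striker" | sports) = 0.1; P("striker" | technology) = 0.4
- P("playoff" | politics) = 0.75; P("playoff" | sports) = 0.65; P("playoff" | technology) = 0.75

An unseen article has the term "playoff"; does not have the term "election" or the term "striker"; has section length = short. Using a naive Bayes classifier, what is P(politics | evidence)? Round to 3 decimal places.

politics: 0.6 × (1−0.1) × 0.15 × (1−0.75) × 0.75 = 0.0151875
sports: 0.05 × (1−0.85) × 0.35 × (1−0.1) × 0.65 = 0.001535625
technology: 0.35 × (1−0.6) × 0.1 × (1−0.4) × 0.75 = 0.0063
P(politics | x) = 0.0151875 / 0.023023125 ≈ 0.660

0.660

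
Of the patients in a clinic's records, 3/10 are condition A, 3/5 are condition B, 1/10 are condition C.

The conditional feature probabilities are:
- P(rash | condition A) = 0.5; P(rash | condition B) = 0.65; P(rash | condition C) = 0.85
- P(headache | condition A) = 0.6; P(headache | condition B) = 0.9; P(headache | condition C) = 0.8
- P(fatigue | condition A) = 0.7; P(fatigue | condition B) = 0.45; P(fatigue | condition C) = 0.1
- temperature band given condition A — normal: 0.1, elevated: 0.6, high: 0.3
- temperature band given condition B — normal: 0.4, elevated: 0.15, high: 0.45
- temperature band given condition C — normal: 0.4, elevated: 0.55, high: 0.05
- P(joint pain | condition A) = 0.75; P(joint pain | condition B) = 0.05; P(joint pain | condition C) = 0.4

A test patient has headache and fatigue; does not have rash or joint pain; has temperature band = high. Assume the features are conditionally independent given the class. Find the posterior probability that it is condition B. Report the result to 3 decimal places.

condition A: 0.3 × (1−0.5) × 0.6 × 0.7 × 0.3 × (1−0.75) = 0.004725
condition B: 0.6 × (1−0.65) × 0.9 × 0.45 × 0.45 × (1−0.05) = 0.036358875
condition C: 0.1 × (1−0.85) × 0.8 × 0.1 × 0.05 × (1−0.4) = 0.000036
P(condition B | x) = 0.036358875 / 0.041119875 ≈ 0.884

0.884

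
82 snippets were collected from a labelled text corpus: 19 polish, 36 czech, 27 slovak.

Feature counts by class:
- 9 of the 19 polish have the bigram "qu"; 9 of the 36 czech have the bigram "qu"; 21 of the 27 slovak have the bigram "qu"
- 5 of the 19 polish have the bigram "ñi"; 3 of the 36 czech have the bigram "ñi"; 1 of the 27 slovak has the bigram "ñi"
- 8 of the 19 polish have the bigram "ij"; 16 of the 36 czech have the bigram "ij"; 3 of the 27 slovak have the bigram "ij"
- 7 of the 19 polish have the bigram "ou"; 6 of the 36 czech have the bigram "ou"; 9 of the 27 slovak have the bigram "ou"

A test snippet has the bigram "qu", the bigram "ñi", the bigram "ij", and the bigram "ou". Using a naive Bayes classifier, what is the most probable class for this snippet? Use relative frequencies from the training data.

polish

polish: (19/82) × (9/19) × (5/19) × (8/19) × (7/19) ≈ 0.00448049
czech: (36/82) × (9/36) × (3/36) × (16/36) × (6/36) ≈ 0.000677507
slovak: (27/82) × (21/27) × (1/27) × (3/27) × (9/27) ≈ 0.0003513
Highest score → polish.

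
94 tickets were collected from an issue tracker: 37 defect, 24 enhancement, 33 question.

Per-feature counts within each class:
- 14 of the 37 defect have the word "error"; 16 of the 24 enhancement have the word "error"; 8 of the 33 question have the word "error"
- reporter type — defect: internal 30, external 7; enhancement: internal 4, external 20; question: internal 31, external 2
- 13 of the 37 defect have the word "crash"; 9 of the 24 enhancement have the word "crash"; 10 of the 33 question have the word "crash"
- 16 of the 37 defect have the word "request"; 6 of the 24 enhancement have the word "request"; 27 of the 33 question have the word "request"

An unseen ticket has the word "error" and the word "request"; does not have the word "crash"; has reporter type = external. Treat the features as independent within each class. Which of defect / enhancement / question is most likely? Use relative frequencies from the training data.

defect: (37/94) × (14/37) × (7/37) × (24/37) × (16/37) ≈ 0.00790359
enhancement: (24/94) × (16/24) × (20/24) × (15/24) × (6/24) ≈ 0.0221631
question: (33/94) × (8/33) × (2/33) × (23/33) × (27/33) ≈ 0.00294132
Highest score → enhancement.

enhancement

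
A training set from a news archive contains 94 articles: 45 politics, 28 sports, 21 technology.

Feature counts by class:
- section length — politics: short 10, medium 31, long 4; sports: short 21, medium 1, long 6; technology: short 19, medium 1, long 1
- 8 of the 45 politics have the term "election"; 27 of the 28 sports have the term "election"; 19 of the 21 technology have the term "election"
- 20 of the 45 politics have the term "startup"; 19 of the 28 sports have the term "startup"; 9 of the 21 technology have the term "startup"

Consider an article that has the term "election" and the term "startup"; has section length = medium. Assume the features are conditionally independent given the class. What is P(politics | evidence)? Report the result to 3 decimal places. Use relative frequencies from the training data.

0.702

politics: (45/94) × (31/45) × (8/45) × (20/45) ≈ 0.0260573
sports: (28/94) × (1/28) × (27/28) × (19/28) ≈ 0.00696103
technology: (21/94) × (1/21) × (19/21) × (9/21) ≈ 0.00412505
P(politics | x) = 0.0260573 / 0.03714338 ≈ 0.702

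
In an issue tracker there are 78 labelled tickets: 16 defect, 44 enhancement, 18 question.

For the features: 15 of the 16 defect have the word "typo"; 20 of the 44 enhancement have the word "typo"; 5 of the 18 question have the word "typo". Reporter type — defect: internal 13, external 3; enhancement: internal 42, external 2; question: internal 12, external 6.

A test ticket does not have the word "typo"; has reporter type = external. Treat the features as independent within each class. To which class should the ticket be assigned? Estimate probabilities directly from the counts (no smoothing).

question

defect: (16/78) × (1/16) × (3/16) ≈ 0.00240385
enhancement: (44/78) × (24/44) × (2/44) ≈ 0.013986
question: (18/78) × (13/18) × (6/18) ≈ 0.0555556
Highest score → question.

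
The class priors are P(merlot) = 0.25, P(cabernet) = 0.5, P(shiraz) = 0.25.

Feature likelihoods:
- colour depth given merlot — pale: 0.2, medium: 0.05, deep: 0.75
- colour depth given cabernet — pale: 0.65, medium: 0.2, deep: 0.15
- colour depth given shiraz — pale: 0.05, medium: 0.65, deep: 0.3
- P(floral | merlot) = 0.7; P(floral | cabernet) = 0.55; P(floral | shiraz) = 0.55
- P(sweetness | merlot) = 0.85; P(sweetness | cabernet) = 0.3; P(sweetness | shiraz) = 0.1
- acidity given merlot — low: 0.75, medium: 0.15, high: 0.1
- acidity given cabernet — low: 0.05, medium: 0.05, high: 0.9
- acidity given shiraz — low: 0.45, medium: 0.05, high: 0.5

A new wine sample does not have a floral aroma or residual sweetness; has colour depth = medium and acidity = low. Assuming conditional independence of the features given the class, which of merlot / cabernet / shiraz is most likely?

merlot: 0.25 × 0.05 × (1−0.7) × (1−0.85) × 0.75 = 0.000421875
cabernet: 0.5 × 0.2 × (1−0.55) × (1−0.3) × 0.05 = 0.001575
shiraz: 0.25 × 0.65 × (1−0.55) × (1−0.1) × 0.45 = 0.029615625
Highest score → shiraz.

shiraz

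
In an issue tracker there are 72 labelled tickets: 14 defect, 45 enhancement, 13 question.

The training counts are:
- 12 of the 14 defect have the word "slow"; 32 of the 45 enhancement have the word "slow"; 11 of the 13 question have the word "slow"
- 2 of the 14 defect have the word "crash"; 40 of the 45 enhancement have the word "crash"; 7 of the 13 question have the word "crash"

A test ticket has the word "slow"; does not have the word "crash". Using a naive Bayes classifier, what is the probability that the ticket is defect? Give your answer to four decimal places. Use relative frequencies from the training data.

defect: (14/72) × (12/14) × (12/14) ≈ 0.142857
enhancement: (45/72) × (32/45) × (5/45) ≈ 0.0493827
question: (13/72) × (11/13) × (6/13) ≈ 0.0705128
P(defect | x) = 0.142857 / 0.2627525 ≈ 0.5437

0.5437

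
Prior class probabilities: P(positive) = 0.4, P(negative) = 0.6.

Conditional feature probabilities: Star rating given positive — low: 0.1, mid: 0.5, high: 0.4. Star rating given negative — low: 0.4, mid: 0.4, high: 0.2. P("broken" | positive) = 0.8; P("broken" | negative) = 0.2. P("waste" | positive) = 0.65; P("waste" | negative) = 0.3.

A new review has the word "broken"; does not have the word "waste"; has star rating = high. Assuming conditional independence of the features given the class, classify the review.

positive

positive: 0.4 × 0.4 × 0.8 × (1−0.65) = 0.0448
negative: 0.6 × 0.2 × 0.2 × (1−0.3) = 0.0168
Highest score → positive.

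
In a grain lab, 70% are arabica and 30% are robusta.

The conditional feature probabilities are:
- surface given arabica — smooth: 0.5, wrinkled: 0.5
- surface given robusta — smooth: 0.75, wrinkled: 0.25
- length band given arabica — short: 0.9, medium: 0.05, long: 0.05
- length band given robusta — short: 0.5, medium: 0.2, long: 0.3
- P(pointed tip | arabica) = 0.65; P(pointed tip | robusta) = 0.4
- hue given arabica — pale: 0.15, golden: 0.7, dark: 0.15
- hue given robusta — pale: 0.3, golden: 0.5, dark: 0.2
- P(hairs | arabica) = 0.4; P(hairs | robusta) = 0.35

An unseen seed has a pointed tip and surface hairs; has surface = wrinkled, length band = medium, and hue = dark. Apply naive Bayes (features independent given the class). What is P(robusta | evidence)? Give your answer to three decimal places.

0.381

arabica: 0.7 × 0.5 × 0.05 × 0.65 × 0.15 × 0.4 = 0.0006825
robusta: 0.3 × 0.25 × 0.2 × 0.4 × 0.2 × 0.35 = 0.00042
P(robusta | x) = 0.00042 / 0.0011025 ≈ 0.381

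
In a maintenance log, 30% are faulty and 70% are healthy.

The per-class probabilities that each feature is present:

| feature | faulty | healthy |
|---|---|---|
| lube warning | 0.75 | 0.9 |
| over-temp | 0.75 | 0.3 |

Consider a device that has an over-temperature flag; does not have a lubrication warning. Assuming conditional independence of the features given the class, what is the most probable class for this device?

faulty: 0.3 × (1−0.75) × 0.75 = 0.05625
healthy: 0.7 × (1−0.9) × 0.3 = 0.021
Highest score → faulty.

faulty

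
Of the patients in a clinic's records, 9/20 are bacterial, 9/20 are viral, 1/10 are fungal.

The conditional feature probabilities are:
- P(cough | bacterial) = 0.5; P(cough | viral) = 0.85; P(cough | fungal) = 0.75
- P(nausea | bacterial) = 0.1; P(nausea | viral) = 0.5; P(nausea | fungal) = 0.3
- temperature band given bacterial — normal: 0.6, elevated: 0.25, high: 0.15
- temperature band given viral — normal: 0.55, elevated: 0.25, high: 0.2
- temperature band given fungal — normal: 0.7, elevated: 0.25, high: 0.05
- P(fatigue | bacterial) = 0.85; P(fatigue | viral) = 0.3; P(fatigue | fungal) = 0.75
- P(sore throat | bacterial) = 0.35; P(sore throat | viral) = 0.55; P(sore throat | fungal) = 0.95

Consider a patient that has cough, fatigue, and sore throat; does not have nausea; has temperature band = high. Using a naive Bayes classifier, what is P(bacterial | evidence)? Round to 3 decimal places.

bacterial: 0.45 × 0.5 × (1−0.1) × 0.15 × 0.85 × 0.35 = 0.0090365625
viral: 0.45 × 0.85 × (1−0.5) × 0.2 × 0.3 × 0.55 = 0.00631125
fungal: 0.1 × 0.75 × (1−0.3) × 0.05 × 0.75 × 0.95 = 0.0018703125
P(bacterial | x) = 0.0090365625 / 0.017218125 ≈ 0.525

0.525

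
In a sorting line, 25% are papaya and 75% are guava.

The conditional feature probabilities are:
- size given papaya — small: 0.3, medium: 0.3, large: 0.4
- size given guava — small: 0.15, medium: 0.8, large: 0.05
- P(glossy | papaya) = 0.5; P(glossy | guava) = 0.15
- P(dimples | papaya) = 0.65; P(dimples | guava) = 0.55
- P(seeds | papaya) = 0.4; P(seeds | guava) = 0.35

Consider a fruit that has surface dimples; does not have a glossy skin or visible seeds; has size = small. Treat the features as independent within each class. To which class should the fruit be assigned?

guava

papaya: 0.25 × 0.3 × (1−0.5) × 0.65 × (1−0.4) = 0.014625
guava: 0.75 × 0.15 × (1−0.15) × 0.55 × (1−0.35) = 0.0341859375
Highest score → guava.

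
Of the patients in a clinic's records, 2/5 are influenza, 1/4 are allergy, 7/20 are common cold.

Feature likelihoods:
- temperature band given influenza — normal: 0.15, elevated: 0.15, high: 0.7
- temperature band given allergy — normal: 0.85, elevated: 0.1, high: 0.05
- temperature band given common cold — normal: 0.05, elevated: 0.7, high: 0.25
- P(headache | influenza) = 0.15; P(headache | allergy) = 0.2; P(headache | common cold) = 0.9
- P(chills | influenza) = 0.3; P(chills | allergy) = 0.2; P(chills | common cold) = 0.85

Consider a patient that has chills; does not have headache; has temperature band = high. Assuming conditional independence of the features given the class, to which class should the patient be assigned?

influenza

influenza: 0.4 × 0.7 × (1−0.15) × 0.3 = 0.0714
allergy: 0.25 × 0.05 × (1−0.2) × 0.2 = 0.002
common cold: 0.35 × 0.25 × (1−0.9) × 0.85 = 0.0074375
Highest score → influenza.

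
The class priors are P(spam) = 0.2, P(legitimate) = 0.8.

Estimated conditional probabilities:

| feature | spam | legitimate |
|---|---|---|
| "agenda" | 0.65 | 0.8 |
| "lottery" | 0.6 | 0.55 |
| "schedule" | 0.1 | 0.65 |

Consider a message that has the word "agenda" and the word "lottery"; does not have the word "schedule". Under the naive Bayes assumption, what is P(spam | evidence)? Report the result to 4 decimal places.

spam: 0.2 × 0.65 × 0.6 × (1−0.1) = 0.0702
legitimate: 0.8 × 0.8 × 0.55 × (1−0.65) = 0.1232
P(spam | x) = 0.0702 / 0.1934 ≈ 0.3630

0.3630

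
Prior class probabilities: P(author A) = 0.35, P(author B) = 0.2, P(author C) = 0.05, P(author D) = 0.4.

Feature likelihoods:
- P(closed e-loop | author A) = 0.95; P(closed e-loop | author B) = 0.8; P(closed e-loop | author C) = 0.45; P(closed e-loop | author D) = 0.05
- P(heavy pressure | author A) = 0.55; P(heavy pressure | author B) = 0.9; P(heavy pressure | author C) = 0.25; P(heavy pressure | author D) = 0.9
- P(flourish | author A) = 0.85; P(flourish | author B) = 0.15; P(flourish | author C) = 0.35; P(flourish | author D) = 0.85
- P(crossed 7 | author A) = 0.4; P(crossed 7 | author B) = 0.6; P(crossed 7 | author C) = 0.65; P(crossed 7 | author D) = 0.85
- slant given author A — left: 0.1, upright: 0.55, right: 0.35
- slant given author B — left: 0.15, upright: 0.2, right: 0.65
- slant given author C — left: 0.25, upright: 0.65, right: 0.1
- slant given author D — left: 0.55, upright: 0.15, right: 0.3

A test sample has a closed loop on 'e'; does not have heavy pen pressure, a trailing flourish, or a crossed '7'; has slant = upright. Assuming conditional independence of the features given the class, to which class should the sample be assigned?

author A: 0.35 × 0.95 × (1−0.55) × (1−0.85) × (1−0.4) × 0.55 = 0.0074064375
author B: 0.2 × 0.8 × (1−0.9) × (1−0.15) × (1−0.6) × 0.2 = 0.001088
author C: 0.05 × 0.45 × (1−0.25) × (1−0.35) × (1−0.65) × 0.65 = 0.002495390625
author D: 0.4 × 0.05 × (1−0.9) × (1−0.85) × (1−0.85) × 0.15 = 0.00000675
Highest score → author A.

author A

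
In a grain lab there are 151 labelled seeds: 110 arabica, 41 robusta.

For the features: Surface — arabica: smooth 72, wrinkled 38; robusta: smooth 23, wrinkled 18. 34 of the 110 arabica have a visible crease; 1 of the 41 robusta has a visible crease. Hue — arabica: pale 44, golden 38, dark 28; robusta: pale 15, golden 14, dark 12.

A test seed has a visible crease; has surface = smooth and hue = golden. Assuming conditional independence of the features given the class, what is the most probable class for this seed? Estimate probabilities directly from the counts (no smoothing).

arabica

arabica: (110/151) × (72/110) × (34/110) × (38/110) ≈ 0.0509135
robusta: (41/151) × (23/41) × (1/41) × (14/41) ≈ 0.00126856
Highest score → arabica.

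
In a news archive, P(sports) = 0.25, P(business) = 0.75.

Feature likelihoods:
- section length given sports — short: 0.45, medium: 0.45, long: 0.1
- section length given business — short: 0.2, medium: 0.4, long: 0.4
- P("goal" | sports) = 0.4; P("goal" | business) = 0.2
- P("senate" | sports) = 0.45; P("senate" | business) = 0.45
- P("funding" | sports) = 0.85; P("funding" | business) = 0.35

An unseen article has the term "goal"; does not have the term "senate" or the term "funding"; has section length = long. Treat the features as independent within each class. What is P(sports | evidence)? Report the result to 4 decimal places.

sports: 0.25 × 0.1 × 0.4 × (1−0.45) × (1−0.85) = 0.000825
business: 0.75 × 0.4 × 0.2 × (1−0.45) × (1−0.35) = 0.02145
P(sports | x) = 0.000825 / 0.022275 ≈ 0.0370

0.0370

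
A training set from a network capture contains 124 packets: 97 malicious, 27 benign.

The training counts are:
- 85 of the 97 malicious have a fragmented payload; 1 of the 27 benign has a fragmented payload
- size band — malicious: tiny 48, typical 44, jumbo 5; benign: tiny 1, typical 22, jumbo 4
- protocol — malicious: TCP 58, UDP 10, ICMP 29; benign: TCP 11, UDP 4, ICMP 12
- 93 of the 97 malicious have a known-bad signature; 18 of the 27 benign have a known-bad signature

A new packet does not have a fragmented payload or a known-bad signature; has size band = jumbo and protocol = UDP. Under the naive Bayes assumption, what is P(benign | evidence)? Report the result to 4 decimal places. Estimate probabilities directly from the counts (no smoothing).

malicious: (97/124) × (12/97) × (5/97) × (10/97) × (4/97) ≈ 0.0000212068
benign: (27/124) × (26/27) × (4/27) × (4/27) × (9/27) ≈ 0.00153399
P(benign | x) = 0.00153399 / 0.0015551968 ≈ 0.9864

0.9864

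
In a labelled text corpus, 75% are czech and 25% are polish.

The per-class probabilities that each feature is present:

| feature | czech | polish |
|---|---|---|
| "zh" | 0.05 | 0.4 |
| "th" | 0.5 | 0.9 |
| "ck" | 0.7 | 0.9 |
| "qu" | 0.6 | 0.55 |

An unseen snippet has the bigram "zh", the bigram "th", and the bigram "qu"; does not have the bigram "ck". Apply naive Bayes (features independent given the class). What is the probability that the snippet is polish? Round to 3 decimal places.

czech: 0.75 × 0.05 × 0.5 × (1−0.7) × 0.6 = 0.003375
polish: 0.25 × 0.4 × 0.9 × (1−0.9) × 0.55 = 0.00495
P(polish | x) = 0.00495 / 0.008325 ≈ 0.595

0.595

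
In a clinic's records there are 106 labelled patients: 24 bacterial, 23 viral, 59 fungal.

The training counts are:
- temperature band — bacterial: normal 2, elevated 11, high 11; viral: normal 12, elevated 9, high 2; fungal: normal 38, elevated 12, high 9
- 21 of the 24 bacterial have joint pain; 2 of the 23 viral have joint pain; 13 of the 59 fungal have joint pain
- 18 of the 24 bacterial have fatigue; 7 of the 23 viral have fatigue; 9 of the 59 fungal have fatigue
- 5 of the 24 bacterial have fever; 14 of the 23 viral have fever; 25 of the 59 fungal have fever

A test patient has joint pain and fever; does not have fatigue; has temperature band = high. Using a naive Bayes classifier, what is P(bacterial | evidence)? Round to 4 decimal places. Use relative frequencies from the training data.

bacterial: (24/106) × (11/24) × (21/24) × (6/24) × (5/24) ≈ 0.00472926
viral: (23/106) × (2/23) × (2/23) × (16/23) × (14/23) ≈ 0.000694734
fungal: (59/106) × (9/59) × (13/59) × (50/59) × (25/59) ≈ 0.00671791
P(bacterial | x) = 0.00472926 / 0.012141904 ≈ 0.3895

0.3895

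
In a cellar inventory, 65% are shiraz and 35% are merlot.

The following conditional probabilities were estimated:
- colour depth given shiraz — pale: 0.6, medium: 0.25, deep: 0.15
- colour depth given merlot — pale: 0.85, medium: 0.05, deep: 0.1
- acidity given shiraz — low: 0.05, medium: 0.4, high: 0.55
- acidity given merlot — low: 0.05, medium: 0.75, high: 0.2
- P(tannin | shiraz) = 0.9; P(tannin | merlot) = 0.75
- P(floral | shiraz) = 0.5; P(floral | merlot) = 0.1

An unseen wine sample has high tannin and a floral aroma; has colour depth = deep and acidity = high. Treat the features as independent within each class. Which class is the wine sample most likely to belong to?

shiraz

shiraz: 0.65 × 0.15 × 0.55 × 0.9 × 0.5 = 0.02413125
merlot: 0.35 × 0.1 × 0.2 × 0.75 × 0.1 = 0.000525
Highest score → shiraz.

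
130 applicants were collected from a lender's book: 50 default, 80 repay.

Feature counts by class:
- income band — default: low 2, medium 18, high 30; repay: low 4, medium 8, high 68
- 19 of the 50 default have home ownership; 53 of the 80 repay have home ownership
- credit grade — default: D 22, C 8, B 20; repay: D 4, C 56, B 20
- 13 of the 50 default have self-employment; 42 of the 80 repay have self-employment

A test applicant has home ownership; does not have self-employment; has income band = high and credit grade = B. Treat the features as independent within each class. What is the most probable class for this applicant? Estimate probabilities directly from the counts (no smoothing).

default: (50/130) × (30/50) × (19/50) × (20/50) × (37/50) ≈ 0.0259569
repay: (80/130) × (68/80) × (53/80) × (20/80) × (38/80) ≈ 0.0411514
Highest score → repay.

repay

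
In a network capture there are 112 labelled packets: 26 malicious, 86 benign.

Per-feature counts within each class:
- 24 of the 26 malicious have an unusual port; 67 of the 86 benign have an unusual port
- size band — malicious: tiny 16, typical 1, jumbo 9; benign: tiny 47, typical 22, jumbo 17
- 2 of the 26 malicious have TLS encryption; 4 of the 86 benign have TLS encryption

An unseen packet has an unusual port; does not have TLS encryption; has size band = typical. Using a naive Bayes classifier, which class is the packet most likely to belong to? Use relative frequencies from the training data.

malicious: (26/112) × (24/26) × (1/26) × (24/26) ≈ 0.00760778
benign: (86/112) × (67/86) × (22/86) × (82/86) ≈ 0.145914
Highest score → benign.

benign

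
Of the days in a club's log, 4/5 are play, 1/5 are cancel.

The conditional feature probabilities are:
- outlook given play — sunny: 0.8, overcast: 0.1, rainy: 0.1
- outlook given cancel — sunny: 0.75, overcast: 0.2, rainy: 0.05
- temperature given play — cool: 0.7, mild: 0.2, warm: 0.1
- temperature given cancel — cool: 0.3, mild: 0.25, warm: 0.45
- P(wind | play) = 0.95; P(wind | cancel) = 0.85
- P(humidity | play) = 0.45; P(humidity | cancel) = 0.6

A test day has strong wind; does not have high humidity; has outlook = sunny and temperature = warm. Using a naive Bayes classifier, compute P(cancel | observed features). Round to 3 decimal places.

play: 0.8 × 0.8 × 0.1 × 0.95 × (1−0.45) = 0.03344
cancel: 0.2 × 0.75 × 0.45 × 0.85 × (1−0.6) = 0.02295
P(cancel | x) = 0.02295 / 0.05639 ≈ 0.407

0.407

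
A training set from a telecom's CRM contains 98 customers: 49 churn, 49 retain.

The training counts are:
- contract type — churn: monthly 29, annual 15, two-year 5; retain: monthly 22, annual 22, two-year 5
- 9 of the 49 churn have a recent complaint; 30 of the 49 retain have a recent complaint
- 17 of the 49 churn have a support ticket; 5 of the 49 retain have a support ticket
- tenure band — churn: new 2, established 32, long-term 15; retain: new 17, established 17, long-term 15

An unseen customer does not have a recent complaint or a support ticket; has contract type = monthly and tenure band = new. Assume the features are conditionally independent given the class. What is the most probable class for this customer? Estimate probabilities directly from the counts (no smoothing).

retain

churn: (49/98) × (29/49) × (40/49) × (32/49) × (2/49) ≈ 0.00643908
retain: (49/98) × (22/49) × (19/49) × (44/49) × (17/49) ≈ 0.0271184
Highest score → retain.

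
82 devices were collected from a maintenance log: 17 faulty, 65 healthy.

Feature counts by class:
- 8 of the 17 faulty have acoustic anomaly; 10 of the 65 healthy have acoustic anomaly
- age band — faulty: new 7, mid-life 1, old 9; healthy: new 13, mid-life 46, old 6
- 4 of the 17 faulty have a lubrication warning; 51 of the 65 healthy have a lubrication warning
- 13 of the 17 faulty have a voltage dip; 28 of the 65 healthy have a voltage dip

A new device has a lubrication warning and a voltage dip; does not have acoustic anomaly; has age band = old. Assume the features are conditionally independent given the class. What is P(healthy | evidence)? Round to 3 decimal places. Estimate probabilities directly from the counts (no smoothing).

faulty: (17/82) × (9/17) × (9/17) × (4/17) × (13/17) ≈ 0.0104551
healthy: (65/82) × (55/65) × (6/65) × (51/65) × (28/65) ≈ 0.0209261
P(healthy | x) = 0.0209261 / 0.0313812 ≈ 0.667

0.667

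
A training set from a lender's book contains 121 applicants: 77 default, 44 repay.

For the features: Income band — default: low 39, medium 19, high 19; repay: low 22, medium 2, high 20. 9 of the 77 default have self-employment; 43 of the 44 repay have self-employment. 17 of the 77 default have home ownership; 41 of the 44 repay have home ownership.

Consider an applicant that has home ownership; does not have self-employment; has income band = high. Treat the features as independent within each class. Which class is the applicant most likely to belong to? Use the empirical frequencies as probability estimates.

default

default: (77/121) × (19/77) × (68/77) × (17/77) ≈ 0.0306157
repay: (44/121) × (20/44) × (1/44) × (41/44) ≈ 0.00350044
Highest score → default.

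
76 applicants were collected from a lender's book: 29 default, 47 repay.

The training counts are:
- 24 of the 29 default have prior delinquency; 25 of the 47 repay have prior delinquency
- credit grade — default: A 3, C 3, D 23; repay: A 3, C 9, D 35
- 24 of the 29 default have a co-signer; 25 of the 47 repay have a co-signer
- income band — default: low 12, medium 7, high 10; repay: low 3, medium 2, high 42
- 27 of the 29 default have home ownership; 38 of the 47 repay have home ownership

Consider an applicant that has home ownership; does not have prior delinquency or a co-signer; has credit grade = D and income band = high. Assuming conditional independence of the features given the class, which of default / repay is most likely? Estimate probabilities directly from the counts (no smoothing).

repay

default: (29/76) × (5/29) × (23/29) × (5/29) × (10/29) × (27/29) ≈ 0.00288819
repay: (47/76) × (22/47) × (35/47) × (22/47) × (42/47) × (38/47) ≈ 0.0729023
Highest score → repay.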